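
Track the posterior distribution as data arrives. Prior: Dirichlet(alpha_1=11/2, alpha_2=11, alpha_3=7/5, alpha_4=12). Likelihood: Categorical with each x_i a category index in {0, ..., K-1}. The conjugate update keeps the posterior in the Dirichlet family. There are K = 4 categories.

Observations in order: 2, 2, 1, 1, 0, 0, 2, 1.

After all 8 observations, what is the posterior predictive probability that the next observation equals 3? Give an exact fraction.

obs 1: x=2 → posterior Dirichlet(11/2, 11, 12/5, 12)
obs 2: x=2 → posterior Dirichlet(11/2, 11, 17/5, 12)
obs 3: x=1 → posterior Dirichlet(11/2, 12, 17/5, 12)
obs 4: x=1 → posterior Dirichlet(11/2, 13, 17/5, 12)
obs 5: x=0 → posterior Dirichlet(13/2, 13, 17/5, 12)
obs 6: x=0 → posterior Dirichlet(15/2, 13, 17/5, 12)
obs 7: x=2 → posterior Dirichlet(15/2, 13, 22/5, 12)
obs 8: x=1 → posterior Dirichlet(15/2, 14, 22/5, 12)

120/379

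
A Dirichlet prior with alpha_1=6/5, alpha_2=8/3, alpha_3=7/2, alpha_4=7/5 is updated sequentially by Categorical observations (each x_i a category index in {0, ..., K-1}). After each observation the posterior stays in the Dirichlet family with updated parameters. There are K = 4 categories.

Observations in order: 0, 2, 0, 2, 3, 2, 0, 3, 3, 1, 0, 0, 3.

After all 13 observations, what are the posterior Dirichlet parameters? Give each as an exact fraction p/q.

obs 1: x=0 → posterior Dirichlet(11/5, 8/3, 7/2, 7/5)
obs 2: x=2 → posterior Dirichlet(11/5, 8/3, 9/2, 7/5)
obs 3: x=0 → posterior Dirichlet(16/5, 8/3, 9/2, 7/5)
obs 4: x=2 → posterior Dirichlet(16/5, 8/3, 11/2, 7/5)
obs 5: x=3 → posterior Dirichlet(16/5, 8/3, 11/2, 12/5)
obs 6: x=2 → posterior Dirichlet(16/5, 8/3, 13/2, 12/5)
obs 7: x=0 → posterior Dirichlet(21/5, 8/3, 13/2, 12/5)
obs 8: x=3 → posterior Dirichlet(21/5, 8/3, 13/2, 17/5)
obs 9: x=3 → posterior Dirichlet(21/5, 8/3, 13/2, 22/5)
obs 10: x=1 → posterior Dirichlet(21/5, 11/3, 13/2, 22/5)
obs 11: x=0 → posterior Dirichlet(26/5, 11/3, 13/2, 22/5)
obs 12: x=0 → posterior Dirichlet(31/5, 11/3, 13/2, 22/5)
obs 13: x=3 → posterior Dirichlet(31/5, 11/3, 13/2, 27/5)

alpha_1=31/5, alpha_2=11/3, alpha_3=13/2, alpha_4=27/5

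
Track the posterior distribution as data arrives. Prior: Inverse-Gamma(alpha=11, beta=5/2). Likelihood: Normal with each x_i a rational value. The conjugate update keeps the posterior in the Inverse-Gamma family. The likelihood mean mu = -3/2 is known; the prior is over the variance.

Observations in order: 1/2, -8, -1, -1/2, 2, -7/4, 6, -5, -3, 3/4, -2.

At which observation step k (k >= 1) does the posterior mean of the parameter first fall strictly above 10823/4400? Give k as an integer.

obs 1: x=1/2 → posterior Inverse-Gamma(23/2, 9/2)
obs 2: x=-8 → posterior Inverse-Gamma(12, 205/8)
obs 3: x=-1 → posterior Inverse-Gamma(25/2, 103/4)
obs 4: x=-1/2 → posterior Inverse-Gamma(13, 105/4)
obs 5: x=2 → posterior Inverse-Gamma(27/2, 259/8)
obs 6: x=-7/4 → posterior Inverse-Gamma(14, 1037/32)
obs 7: x=6 → posterior Inverse-Gamma(29/2, 1937/32)
obs 8: x=-5 → posterior Inverse-Gamma(15, 2133/32)
obs 9: x=-3 → posterior Inverse-Gamma(31/2, 2169/32)
obs 10: x=3/4 → posterior Inverse-Gamma(16, 1125/16)
obs 11: x=-2 → posterior Inverse-Gamma(33/2, 1127/16)

k = 5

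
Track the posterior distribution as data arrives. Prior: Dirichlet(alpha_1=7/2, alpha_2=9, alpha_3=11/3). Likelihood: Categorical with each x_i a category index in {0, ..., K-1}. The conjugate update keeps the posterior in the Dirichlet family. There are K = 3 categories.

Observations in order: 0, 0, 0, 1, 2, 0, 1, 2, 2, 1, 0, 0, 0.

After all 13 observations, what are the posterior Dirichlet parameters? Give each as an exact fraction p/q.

obs 1: x=0 → posterior Dirichlet(9/2, 9, 11/3)
obs 2: x=0 → posterior Dirichlet(11/2, 9, 11/3)
obs 3: x=0 → posterior Dirichlet(13/2, 9, 11/3)
obs 4: x=1 → posterior Dirichlet(13/2, 10, 11/3)
obs 5: x=2 → posterior Dirichlet(13/2, 10, 14/3)
obs 6: x=0 → posterior Dirichlet(15/2, 10, 14/3)
obs 7: x=1 → posterior Dirichlet(15/2, 11, 14/3)
obs 8: x=2 → posterior Dirichlet(15/2, 11, 17/3)
obs 9: x=2 → posterior Dirichlet(15/2, 11, 20/3)
obs 10: x=1 → posterior Dirichlet(15/2, 12, 20/3)
obs 11: x=0 → posterior Dirichlet(17/2, 12, 20/3)
obs 12: x=0 → posterior Dirichlet(19/2, 12, 20/3)
obs 13: x=0 → posterior Dirichlet(21/2, 12, 20/3)

alpha_1=21/2, alpha_2=12, alpha_3=20/3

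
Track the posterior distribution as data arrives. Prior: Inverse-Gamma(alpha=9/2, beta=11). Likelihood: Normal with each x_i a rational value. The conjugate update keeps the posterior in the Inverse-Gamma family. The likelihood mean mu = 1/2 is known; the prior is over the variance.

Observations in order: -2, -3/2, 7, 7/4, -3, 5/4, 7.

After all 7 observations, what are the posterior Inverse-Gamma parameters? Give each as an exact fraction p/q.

obs 1: x=-2 → posterior Inverse-Gamma(5, 113/8)
obs 2: x=-3/2 → posterior Inverse-Gamma(11/2, 129/8)
obs 3: x=7 → posterior Inverse-Gamma(6, 149/4)
obs 4: x=7/4 → posterior Inverse-Gamma(13/2, 1217/32)
obs 5: x=-3 → posterior Inverse-Gamma(7, 1413/32)
obs 6: x=5/4 → posterior Inverse-Gamma(15/2, 711/16)
obs 7: x=7 → posterior Inverse-Gamma(8, 1049/16)

alpha=8, beta=1049/16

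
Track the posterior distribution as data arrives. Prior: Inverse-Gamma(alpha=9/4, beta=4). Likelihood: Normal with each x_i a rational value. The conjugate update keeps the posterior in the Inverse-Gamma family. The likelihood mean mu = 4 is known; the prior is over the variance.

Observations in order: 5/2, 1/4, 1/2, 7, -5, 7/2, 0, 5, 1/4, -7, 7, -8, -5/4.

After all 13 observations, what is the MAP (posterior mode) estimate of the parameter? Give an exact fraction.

obs 1: x=5/2 → posterior Inverse-Gamma(11/4, 41/8)
obs 2: x=1/4 → posterior Inverse-Gamma(13/4, 389/32)
obs 3: x=1/2 → posterior Inverse-Gamma(15/4, 585/32)
obs 4: x=7 → posterior Inverse-Gamma(17/4, 729/32)
obs 5: x=-5 → posterior Inverse-Gamma(19/4, 2025/32)
obs 6: x=7/2 → posterior Inverse-Gamma(21/4, 2029/32)
obs 7: x=0 → posterior Inverse-Gamma(23/4, 2285/32)
obs 8: x=5 → posterior Inverse-Gamma(25/4, 2301/32)
obs 9: x=1/4 → posterior Inverse-Gamma(27/4, 1263/16)
obs 10: x=-7 → posterior Inverse-Gamma(29/4, 2231/16)
obs 11: x=7 → posterior Inverse-Gamma(31/4, 2303/16)
obs 12: x=-8 → posterior Inverse-Gamma(33/4, 3455/16)
obs 13: x=-5/4 → posterior Inverse-Gamma(35/4, 7351/32)

7351/312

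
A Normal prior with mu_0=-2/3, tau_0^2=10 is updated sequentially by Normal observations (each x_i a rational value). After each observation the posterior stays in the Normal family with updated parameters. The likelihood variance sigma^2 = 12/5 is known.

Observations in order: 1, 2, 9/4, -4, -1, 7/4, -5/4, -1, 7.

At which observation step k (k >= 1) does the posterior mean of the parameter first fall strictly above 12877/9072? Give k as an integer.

obs 1: x=1 → posterior Normal(21/31, 60/31)
obs 2: x=2 → posterior Normal(71/56, 15/14)
obs 3: x=9/4 → posterior Normal(509/324, 20/27)
obs 4: x=-4 → posterior Normal(109/424, 30/53)
obs 5: x=-1 → posterior Normal(9/524, 60/131)
obs 6: x=7/4 → posterior Normal(23/78, 5/13)
obs 7: x=-5/4 → posterior Normal(59/724, 60/181)
obs 8: x=-1 → posterior Normal(-41/824, 30/103)
obs 9: x=7 → posterior Normal(659/924, 20/77)

k = 3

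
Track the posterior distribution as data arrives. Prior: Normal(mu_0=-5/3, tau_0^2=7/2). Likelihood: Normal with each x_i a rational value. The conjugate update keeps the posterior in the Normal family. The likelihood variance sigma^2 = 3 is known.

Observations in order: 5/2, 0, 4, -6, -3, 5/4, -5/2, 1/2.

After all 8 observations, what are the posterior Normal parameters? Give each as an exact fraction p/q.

obs 1: x=5/2 → posterior Normal(15/26, 21/13)
obs 2: x=0 → posterior Normal(3/8, 21/20)
obs 3: x=4 → posterior Normal(71/54, 7/9)
obs 4: x=-6 → posterior Normal(-13/68, 21/34)
obs 5: x=-3 → posterior Normal(-55/82, 21/41)
obs 6: x=5/4 → posterior Normal(-25/64, 7/16)
obs 7: x=-5/2 → posterior Normal(-29/44, 21/55)
obs 8: x=1/2 → posterior Normal(-131/248, 21/62)

mu_0=-131/248, tau_0^2=21/62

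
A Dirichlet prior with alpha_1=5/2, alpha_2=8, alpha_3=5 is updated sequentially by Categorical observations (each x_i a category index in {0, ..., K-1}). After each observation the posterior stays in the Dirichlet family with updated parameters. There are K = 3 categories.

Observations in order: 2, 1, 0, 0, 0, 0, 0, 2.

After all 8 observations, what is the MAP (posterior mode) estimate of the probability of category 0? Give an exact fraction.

obs 1: x=2 → posterior Dirichlet(5/2, 8, 6)
obs 2: x=1 → posterior Dirichlet(5/2, 9, 6)
obs 3: x=0 → posterior Dirichlet(7/2, 9, 6)
obs 4: x=0 → posterior Dirichlet(9/2, 9, 6)
obs 5: x=0 → posterior Dirichlet(11/2, 9, 6)
obs 6: x=0 → posterior Dirichlet(13/2, 9, 6)
obs 7: x=0 → posterior Dirichlet(15/2, 9, 6)
obs 8: x=2 → posterior Dirichlet(15/2, 9, 7)

13/41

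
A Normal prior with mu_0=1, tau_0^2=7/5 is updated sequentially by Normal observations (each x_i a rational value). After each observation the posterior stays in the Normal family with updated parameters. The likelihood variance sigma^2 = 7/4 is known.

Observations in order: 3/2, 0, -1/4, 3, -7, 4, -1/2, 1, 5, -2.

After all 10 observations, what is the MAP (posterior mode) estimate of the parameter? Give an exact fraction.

8/15

obs 1: x=3/2 → posterior Normal(11/9, 7/9)
obs 2: x=0 → posterior Normal(11/13, 7/13)
obs 3: x=-1/4 → posterior Normal(10/17, 7/17)
obs 4: x=3 → posterior Normal(22/21, 1/3)
obs 5: x=-7 → posterior Normal(-6/25, 7/25)
obs 6: x=4 → posterior Normal(10/29, 7/29)
obs 7: x=-1/2 → posterior Normal(8/33, 7/33)
obs 8: x=1 → posterior Normal(12/37, 7/37)
obs 9: x=5 → posterior Normal(32/41, 7/41)
obs 10: x=-2 → posterior Normal(8/15, 7/45)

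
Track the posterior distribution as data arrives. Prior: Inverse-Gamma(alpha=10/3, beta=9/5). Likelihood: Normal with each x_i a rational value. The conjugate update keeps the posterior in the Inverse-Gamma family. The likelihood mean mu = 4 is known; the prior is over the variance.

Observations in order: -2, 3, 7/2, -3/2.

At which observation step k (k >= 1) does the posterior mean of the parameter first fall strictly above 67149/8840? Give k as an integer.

k = 4

obs 1: x=-2 → posterior Inverse-Gamma(23/6, 99/5)
obs 2: x=3 → posterior Inverse-Gamma(13/3, 203/10)
obs 3: x=7/2 → posterior Inverse-Gamma(29/6, 817/40)
obs 4: x=-3/2 → posterior Inverse-Gamma(16/3, 711/20)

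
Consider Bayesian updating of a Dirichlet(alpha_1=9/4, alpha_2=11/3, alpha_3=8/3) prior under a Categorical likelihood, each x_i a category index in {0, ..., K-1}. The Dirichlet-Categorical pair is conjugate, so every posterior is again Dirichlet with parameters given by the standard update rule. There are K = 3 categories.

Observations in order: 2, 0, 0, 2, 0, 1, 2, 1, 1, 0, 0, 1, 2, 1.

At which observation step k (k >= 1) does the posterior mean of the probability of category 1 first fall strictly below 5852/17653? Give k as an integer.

obs 1: x=2 → posterior Dirichlet(9/4, 11/3, 11/3)
obs 2: x=0 → posterior Dirichlet(13/4, 11/3, 11/3)
obs 3: x=0 → posterior Dirichlet(17/4, 11/3, 11/3)
obs 4: x=2 → posterior Dirichlet(17/4, 11/3, 14/3)
obs 5: x=0 → posterior Dirichlet(21/4, 11/3, 14/3)
obs 6: x=1 → posterior Dirichlet(21/4, 14/3, 14/3)
obs 7: x=2 → posterior Dirichlet(21/4, 14/3, 17/3)
obs 8: x=1 → posterior Dirichlet(21/4, 17/3, 17/3)
obs 9: x=1 → posterior Dirichlet(21/4, 20/3, 17/3)
obs 10: x=0 → posterior Dirichlet(25/4, 20/3, 17/3)
obs 11: x=0 → posterior Dirichlet(29/4, 20/3, 17/3)
obs 12: x=1 → posterior Dirichlet(29/4, 23/3, 17/3)
obs 13: x=2 → posterior Dirichlet(29/4, 23/3, 20/3)
obs 14: x=1 → posterior Dirichlet(29/4, 26/3, 20/3)

k = 3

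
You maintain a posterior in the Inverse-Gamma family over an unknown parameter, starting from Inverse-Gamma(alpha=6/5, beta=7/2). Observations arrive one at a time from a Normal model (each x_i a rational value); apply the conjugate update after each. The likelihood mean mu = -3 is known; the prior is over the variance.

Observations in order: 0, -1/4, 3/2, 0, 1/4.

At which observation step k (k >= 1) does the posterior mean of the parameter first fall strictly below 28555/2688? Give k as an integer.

obs 1: x=0 → posterior Inverse-Gamma(17/10, 8)
obs 2: x=-1/4 → posterior Inverse-Gamma(11/5, 377/32)
obs 3: x=3/2 → posterior Inverse-Gamma(27/10, 701/32)
obs 4: x=0 → posterior Inverse-Gamma(16/5, 845/32)
obs 5: x=1/4 → posterior Inverse-Gamma(37/10, 507/16)

k = 2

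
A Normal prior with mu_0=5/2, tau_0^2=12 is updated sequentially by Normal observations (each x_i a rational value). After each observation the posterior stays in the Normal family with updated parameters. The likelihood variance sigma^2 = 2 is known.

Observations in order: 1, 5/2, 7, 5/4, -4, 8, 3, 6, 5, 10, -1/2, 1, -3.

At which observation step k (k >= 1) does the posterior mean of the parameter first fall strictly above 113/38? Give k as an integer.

obs 1: x=1 → posterior Normal(17/14, 12/7)
obs 2: x=5/2 → posterior Normal(47/26, 12/13)
obs 3: x=7 → posterior Normal(131/38, 12/19)
obs 4: x=5/4 → posterior Normal(73/25, 12/25)
obs 5: x=-4 → posterior Normal(49/31, 12/31)
obs 6: x=8 → posterior Normal(97/37, 12/37)
obs 7: x=3 → posterior Normal(115/43, 12/43)
obs 8: x=6 → posterior Normal(151/49, 12/49)
obs 9: x=5 → posterior Normal(181/55, 12/55)
obs 10: x=10 → posterior Normal(241/61, 12/61)
obs 11: x=-1/2 → posterior Normal(238/67, 12/67)
obs 12: x=1 → posterior Normal(244/73, 12/73)
obs 13: x=-3 → posterior Normal(226/79, 12/79)

k = 3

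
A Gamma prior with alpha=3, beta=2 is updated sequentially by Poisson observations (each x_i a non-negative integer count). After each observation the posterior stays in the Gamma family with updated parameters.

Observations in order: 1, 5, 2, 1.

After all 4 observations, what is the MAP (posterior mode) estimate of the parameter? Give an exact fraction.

obs 1: x=1 → posterior Gamma(4, 3)
obs 2: x=5 → posterior Gamma(9, 4)
obs 3: x=2 → posterior Gamma(11, 5)
obs 4: x=1 → posterior Gamma(12, 6)

11/6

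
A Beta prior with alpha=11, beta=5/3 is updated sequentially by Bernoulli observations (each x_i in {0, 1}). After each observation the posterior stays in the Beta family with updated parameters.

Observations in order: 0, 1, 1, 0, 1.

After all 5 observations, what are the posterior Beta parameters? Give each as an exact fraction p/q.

alpha=14, beta=11/3

obs 1: x=0 → posterior Beta(11, 8/3)
obs 2: x=1 → posterior Beta(12, 8/3)
obs 3: x=1 → posterior Beta(13, 8/3)
obs 4: x=0 → posterior Beta(13, 11/3)
obs 5: x=1 → posterior Beta(14, 11/3)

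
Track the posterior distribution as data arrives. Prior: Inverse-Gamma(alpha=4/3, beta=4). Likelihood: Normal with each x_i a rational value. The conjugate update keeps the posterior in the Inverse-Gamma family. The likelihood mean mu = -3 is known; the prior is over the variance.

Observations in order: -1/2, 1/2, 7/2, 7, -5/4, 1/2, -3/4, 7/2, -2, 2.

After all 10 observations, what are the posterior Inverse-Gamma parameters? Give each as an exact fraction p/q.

alpha=19/3, beta=2059/16

obs 1: x=-1/2 → posterior Inverse-Gamma(11/6, 57/8)
obs 2: x=1/2 → posterior Inverse-Gamma(7/3, 53/4)
obs 3: x=7/2 → posterior Inverse-Gamma(17/6, 275/8)
obs 4: x=7 → posterior Inverse-Gamma(10/3, 675/8)
obs 5: x=-5/4 → posterior Inverse-Gamma(23/6, 2749/32)
obs 6: x=1/2 → posterior Inverse-Gamma(13/3, 2945/32)
obs 7: x=-3/4 → posterior Inverse-Gamma(29/6, 1513/16)
obs 8: x=7/2 → posterior Inverse-Gamma(16/3, 1851/16)
obs 9: x=-2 → posterior Inverse-Gamma(35/6, 1859/16)
obs 10: x=2 → posterior Inverse-Gamma(19/3, 2059/16)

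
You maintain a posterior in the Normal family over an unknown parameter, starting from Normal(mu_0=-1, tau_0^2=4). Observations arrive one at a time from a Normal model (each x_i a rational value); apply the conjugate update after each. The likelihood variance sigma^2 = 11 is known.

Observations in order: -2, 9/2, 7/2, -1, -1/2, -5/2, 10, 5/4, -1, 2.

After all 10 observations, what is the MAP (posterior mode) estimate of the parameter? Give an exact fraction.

obs 1: x=-2 → posterior Normal(-19/15, 44/15)
obs 2: x=9/2 → posterior Normal(-1/19, 44/19)
obs 3: x=7/2 → posterior Normal(13/23, 44/23)
obs 4: x=-1 → posterior Normal(1/3, 44/27)
obs 5: x=-1/2 → posterior Normal(7/31, 44/31)
obs 6: x=-5/2 → posterior Normal(-3/35, 44/35)
obs 7: x=10 → posterior Normal(37/39, 44/39)
obs 8: x=5/4 → posterior Normal(42/43, 44/43)
obs 9: x=-1 → posterior Normal(38/47, 44/47)
obs 10: x=2 → posterior Normal(46/51, 44/51)

46/51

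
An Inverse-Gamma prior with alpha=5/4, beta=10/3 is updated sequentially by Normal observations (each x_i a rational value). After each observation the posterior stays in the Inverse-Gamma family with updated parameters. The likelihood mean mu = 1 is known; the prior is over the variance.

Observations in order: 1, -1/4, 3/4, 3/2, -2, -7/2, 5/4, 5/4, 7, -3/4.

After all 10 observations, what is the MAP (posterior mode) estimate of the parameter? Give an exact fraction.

obs 1: x=1 → posterior Inverse-Gamma(7/4, 10/3)
obs 2: x=-1/4 → posterior Inverse-Gamma(9/4, 395/96)
obs 3: x=3/4 → posterior Inverse-Gamma(11/4, 199/48)
obs 4: x=3/2 → posterior Inverse-Gamma(13/4, 205/48)
obs 5: x=-2 → posterior Inverse-Gamma(15/4, 421/48)
obs 6: x=-7/2 → posterior Inverse-Gamma(17/4, 907/48)
obs 7: x=5/4 → posterior Inverse-Gamma(19/4, 1817/96)
obs 8: x=5/4 → posterior Inverse-Gamma(21/4, 455/24)
obs 9: x=7 → posterior Inverse-Gamma(23/4, 887/24)
obs 10: x=-3/4 → posterior Inverse-Gamma(25/4, 3695/96)

3695/696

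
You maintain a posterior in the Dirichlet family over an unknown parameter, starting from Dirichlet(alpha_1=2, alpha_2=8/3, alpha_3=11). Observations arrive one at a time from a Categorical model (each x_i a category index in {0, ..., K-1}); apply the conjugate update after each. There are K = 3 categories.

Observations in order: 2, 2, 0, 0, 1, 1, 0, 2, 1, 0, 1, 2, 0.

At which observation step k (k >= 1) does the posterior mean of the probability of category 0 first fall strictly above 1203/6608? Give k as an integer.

k = 4

obs 1: x=2 → posterior Dirichlet(2, 8/3, 12)
obs 2: x=2 → posterior Dirichlet(2, 8/3, 13)
obs 3: x=0 → posterior Dirichlet(3, 8/3, 13)
obs 4: x=0 → posterior Dirichlet(4, 8/3, 13)
obs 5: x=1 → posterior Dirichlet(4, 11/3, 13)
obs 6: x=1 → posterior Dirichlet(4, 14/3, 13)
obs 7: x=0 → posterior Dirichlet(5, 14/3, 13)
obs 8: x=2 → posterior Dirichlet(5, 14/3, 14)
obs 9: x=1 → posterior Dirichlet(5, 17/3, 14)
obs 10: x=0 → posterior Dirichlet(6, 17/3, 14)
obs 11: x=1 → posterior Dirichlet(6, 20/3, 14)
obs 12: x=2 → posterior Dirichlet(6, 20/3, 15)
obs 13: x=0 → posterior Dirichlet(7, 20/3, 15)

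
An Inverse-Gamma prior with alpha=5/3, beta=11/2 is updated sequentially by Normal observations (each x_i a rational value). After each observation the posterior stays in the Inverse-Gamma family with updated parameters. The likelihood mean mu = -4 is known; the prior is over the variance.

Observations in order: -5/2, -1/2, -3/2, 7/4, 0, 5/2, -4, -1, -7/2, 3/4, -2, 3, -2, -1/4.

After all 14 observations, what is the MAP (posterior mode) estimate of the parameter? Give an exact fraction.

10845/928

obs 1: x=-5/2 → posterior Inverse-Gamma(13/6, 53/8)
obs 2: x=-1/2 → posterior Inverse-Gamma(8/3, 51/4)
obs 3: x=-3/2 → posterior Inverse-Gamma(19/6, 127/8)
obs 4: x=7/4 → posterior Inverse-Gamma(11/3, 1037/32)
obs 5: x=0 → posterior Inverse-Gamma(25/6, 1293/32)
obs 6: x=5/2 → posterior Inverse-Gamma(14/3, 1969/32)
obs 7: x=-4 → posterior Inverse-Gamma(31/6, 1969/32)
obs 8: x=-1 → posterior Inverse-Gamma(17/3, 2113/32)
obs 9: x=-7/2 → posterior Inverse-Gamma(37/6, 2117/32)
obs 10: x=3/4 → posterior Inverse-Gamma(20/3, 1239/16)
obs 11: x=-2 → posterior Inverse-Gamma(43/6, 1271/16)
obs 12: x=3 → posterior Inverse-Gamma(23/3, 1663/16)
obs 13: x=-2 → posterior Inverse-Gamma(49/6, 1695/16)
obs 14: x=-1/4 → posterior Inverse-Gamma(26/3, 3615/32)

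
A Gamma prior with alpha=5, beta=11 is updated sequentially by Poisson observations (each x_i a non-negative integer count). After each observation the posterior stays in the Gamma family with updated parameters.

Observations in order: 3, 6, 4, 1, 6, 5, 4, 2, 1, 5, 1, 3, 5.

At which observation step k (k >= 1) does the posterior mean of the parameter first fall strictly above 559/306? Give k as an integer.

obs 1: x=3 → posterior Gamma(8, 12)
obs 2: x=6 → posterior Gamma(14, 13)
obs 3: x=4 → posterior Gamma(18, 14)
obs 4: x=1 → posterior Gamma(19, 15)
obs 5: x=6 → posterior Gamma(25, 16)
obs 6: x=5 → posterior Gamma(30, 17)
obs 7: x=4 → posterior Gamma(34, 18)
obs 8: x=2 → posterior Gamma(36, 19)
obs 9: x=1 → posterior Gamma(37, 20)
obs 10: x=5 → posterior Gamma(42, 21)
obs 11: x=1 → posterior Gamma(43, 22)
obs 12: x=3 → posterior Gamma(46, 23)
obs 13: x=5 → posterior Gamma(51, 24)

k = 7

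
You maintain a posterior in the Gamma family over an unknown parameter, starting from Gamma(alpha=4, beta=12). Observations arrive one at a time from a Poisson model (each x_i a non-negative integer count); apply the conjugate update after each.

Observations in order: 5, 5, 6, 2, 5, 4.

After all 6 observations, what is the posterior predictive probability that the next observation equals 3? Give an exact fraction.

obs 1: x=5 → posterior Gamma(9, 13)
obs 2: x=5 → posterior Gamma(14, 14)
obs 3: x=6 → posterior Gamma(20, 15)
obs 4: x=2 → posterior Gamma(22, 16)
obs 5: x=5 → posterior Gamma(27, 17)
obs 6: x=4 → posterior Gamma(31, 18)

4470149210772971249661789140946097948065792/30034640110980377619945846078500632729311721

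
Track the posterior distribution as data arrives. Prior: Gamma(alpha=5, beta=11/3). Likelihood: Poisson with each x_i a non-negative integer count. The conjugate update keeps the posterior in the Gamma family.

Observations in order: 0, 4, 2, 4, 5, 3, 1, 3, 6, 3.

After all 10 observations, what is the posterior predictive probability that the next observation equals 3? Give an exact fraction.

obs 1: x=0 → posterior Gamma(5, 14/3)
obs 2: x=4 → posterior Gamma(9, 17/3)
obs 3: x=2 → posterior Gamma(11, 20/3)
obs 4: x=4 → posterior Gamma(15, 23/3)
obs 5: x=5 → posterior Gamma(20, 26/3)
obs 6: x=3 → posterior Gamma(23, 29/3)
obs 7: x=1 → posterior Gamma(24, 32/3)
obs 8: x=3 → posterior Gamma(27, 35/3)
obs 9: x=6 → posterior Gamma(33, 38/3)
obs 10: x=3 → posterior Gamma(36, 41/3)

654122647445677243833820280177975332149933831572769182806678863/3108811513233243282427454816653417973428405437721833158293323776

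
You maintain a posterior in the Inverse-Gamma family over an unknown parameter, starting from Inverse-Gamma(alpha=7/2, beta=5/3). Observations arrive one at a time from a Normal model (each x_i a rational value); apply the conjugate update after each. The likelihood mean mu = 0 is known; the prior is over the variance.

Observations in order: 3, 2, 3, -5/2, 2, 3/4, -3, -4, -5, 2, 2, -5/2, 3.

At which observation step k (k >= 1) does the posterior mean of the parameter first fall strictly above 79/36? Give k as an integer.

obs 1: x=3 → posterior Inverse-Gamma(4, 37/6)
obs 2: x=2 → posterior Inverse-Gamma(9/2, 49/6)
obs 3: x=3 → posterior Inverse-Gamma(5, 38/3)
obs 4: x=-5/2 → posterior Inverse-Gamma(11/2, 379/24)
obs 5: x=2 → posterior Inverse-Gamma(6, 427/24)
obs 6: x=3/4 → posterior Inverse-Gamma(13/2, 1735/96)
obs 7: x=-3 → posterior Inverse-Gamma(7, 2167/96)
obs 8: x=-4 → posterior Inverse-Gamma(15/2, 2935/96)
obs 9: x=-5 → posterior Inverse-Gamma(8, 4135/96)
obs 10: x=2 → posterior Inverse-Gamma(17/2, 4327/96)
obs 11: x=2 → posterior Inverse-Gamma(9, 4519/96)
obs 12: x=-5/2 → posterior Inverse-Gamma(19/2, 4819/96)
obs 13: x=3 → posterior Inverse-Gamma(10, 5251/96)

k = 2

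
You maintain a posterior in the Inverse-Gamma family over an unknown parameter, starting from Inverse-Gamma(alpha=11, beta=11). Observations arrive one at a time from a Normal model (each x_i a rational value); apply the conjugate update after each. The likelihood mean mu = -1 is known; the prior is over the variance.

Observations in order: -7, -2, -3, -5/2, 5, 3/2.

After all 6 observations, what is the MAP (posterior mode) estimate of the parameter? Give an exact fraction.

43/12

obs 1: x=-7 → posterior Inverse-Gamma(23/2, 29)
obs 2: x=-2 → posterior Inverse-Gamma(12, 59/2)
obs 3: x=-3 → posterior Inverse-Gamma(25/2, 63/2)
obs 4: x=-5/2 → posterior Inverse-Gamma(13, 261/8)
obs 5: x=5 → posterior Inverse-Gamma(27/2, 405/8)
obs 6: x=3/2 → posterior Inverse-Gamma(14, 215/4)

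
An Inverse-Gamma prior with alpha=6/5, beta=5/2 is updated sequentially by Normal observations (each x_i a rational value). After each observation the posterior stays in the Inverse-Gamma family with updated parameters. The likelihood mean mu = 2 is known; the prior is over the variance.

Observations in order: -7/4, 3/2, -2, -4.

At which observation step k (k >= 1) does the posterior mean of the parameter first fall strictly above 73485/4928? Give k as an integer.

obs 1: x=-7/4 → posterior Inverse-Gamma(17/10, 305/32)
obs 2: x=3/2 → posterior Inverse-Gamma(11/5, 309/32)
obs 3: x=-2 → posterior Inverse-Gamma(27/10, 565/32)
obs 4: x=-4 → posterior Inverse-Gamma(16/5, 1141/32)

k = 4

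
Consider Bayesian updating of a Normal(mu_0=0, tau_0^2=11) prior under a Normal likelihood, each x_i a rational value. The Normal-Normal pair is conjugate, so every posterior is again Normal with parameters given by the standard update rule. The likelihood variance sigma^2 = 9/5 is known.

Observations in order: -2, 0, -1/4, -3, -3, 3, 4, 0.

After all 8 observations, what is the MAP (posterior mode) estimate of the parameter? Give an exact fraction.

obs 1: x=-2 → posterior Normal(-55/32, 99/64)
obs 2: x=0 → posterior Normal(-110/119, 99/119)
obs 3: x=-1/4 → posterior Normal(-165/232, 33/58)
obs 4: x=-3 → posterior Normal(-1155/916, 99/229)
obs 5: x=-3 → posterior Normal(-1815/1136, 99/284)
obs 6: x=3 → posterior Normal(-385/452, 33/113)
obs 7: x=4 → posterior Normal(-275/1576, 99/394)
obs 8: x=0 → posterior Normal(-275/1796, 99/449)

-275/1796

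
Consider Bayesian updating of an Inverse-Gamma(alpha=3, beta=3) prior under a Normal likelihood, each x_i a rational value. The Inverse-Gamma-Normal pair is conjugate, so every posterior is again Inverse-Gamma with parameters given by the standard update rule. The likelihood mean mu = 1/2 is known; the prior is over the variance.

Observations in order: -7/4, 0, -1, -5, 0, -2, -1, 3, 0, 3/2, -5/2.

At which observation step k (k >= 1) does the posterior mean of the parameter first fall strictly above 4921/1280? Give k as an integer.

obs 1: x=-7/4 → posterior Inverse-Gamma(7/2, 177/32)
obs 2: x=0 → posterior Inverse-Gamma(4, 181/32)
obs 3: x=-1 → posterior Inverse-Gamma(9/2, 217/32)
obs 4: x=-5 → posterior Inverse-Gamma(5, 701/32)
obs 5: x=0 → posterior Inverse-Gamma(11/2, 705/32)
obs 6: x=-2 → posterior Inverse-Gamma(6, 805/32)
obs 7: x=-1 → posterior Inverse-Gamma(13/2, 841/32)
obs 8: x=3 → posterior Inverse-Gamma(7, 941/32)
obs 9: x=0 → posterior Inverse-Gamma(15/2, 945/32)
obs 10: x=3/2 → posterior Inverse-Gamma(8, 961/32)
obs 11: x=-5/2 → posterior Inverse-Gamma(17/2, 1105/32)

k = 4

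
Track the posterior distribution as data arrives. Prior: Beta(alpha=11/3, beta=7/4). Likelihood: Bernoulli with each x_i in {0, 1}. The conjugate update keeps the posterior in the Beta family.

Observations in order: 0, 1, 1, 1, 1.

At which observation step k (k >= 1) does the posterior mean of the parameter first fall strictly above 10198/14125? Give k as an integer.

k = 5

obs 1: x=0 → posterior Beta(11/3, 11/4)
obs 2: x=1 → posterior Beta(14/3, 11/4)
obs 3: x=1 → posterior Beta(17/3, 11/4)
obs 4: x=1 → posterior Beta(20/3, 11/4)
obs 5: x=1 → posterior Beta(23/3, 11/4)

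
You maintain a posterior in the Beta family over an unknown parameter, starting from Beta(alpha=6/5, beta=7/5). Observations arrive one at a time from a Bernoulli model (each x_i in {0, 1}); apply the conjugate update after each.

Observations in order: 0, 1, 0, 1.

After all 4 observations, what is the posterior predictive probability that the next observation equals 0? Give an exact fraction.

obs 1: x=0 → posterior Beta(6/5, 12/5)
obs 2: x=1 → posterior Beta(11/5, 12/5)
obs 3: x=0 → posterior Beta(11/5, 17/5)
obs 4: x=1 → posterior Beta(16/5, 17/5)

17/33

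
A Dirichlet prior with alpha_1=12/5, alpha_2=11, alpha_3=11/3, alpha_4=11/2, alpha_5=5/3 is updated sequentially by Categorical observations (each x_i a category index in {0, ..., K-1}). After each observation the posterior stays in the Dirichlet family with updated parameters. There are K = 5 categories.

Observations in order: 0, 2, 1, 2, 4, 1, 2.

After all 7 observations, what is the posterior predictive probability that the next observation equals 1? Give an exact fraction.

obs 1: x=0 → posterior Dirichlet(17/5, 11, 11/3, 11/2, 5/3)
obs 2: x=2 → posterior Dirichlet(17/5, 11, 14/3, 11/2, 5/3)
obs 3: x=1 → posterior Dirichlet(17/5, 12, 14/3, 11/2, 5/3)
obs 4: x=2 → posterior Dirichlet(17/5, 12, 17/3, 11/2, 5/3)
obs 5: x=4 → posterior Dirichlet(17/5, 12, 17/3, 11/2, 8/3)
obs 6: x=1 → posterior Dirichlet(17/5, 13, 17/3, 11/2, 8/3)
obs 7: x=2 → posterior Dirichlet(17/5, 13, 20/3, 11/2, 8/3)

390/937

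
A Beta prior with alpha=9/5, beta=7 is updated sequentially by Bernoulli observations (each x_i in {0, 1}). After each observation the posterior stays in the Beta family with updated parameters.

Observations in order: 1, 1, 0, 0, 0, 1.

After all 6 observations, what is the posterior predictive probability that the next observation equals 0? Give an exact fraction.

25/37

obs 1: x=1 → posterior Beta(14/5, 7)
obs 2: x=1 → posterior Beta(19/5, 7)
obs 3: x=0 → posterior Beta(19/5, 8)
obs 4: x=0 → posterior Beta(19/5, 9)
obs 5: x=0 → posterior Beta(19/5, 10)
obs 6: x=1 → posterior Beta(24/5, 10)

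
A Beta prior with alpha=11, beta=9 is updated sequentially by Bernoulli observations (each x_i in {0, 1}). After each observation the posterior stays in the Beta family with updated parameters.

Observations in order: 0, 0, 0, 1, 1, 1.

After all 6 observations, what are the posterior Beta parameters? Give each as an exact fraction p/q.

obs 1: x=0 → posterior Beta(11, 10)
obs 2: x=0 → posterior Beta(11, 11)
obs 3: x=0 → posterior Beta(11, 12)
obs 4: x=1 → posterior Beta(12, 12)
obs 5: x=1 → posterior Beta(13, 12)
obs 6: x=1 → posterior Beta(14, 12)

alpha=14, beta=12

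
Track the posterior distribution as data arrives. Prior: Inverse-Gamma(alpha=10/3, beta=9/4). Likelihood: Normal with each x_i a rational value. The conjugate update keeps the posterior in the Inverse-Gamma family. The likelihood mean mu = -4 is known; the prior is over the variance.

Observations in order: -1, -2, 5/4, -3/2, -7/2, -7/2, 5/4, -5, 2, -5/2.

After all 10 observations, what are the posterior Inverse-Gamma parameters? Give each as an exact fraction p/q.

alpha=25/3, beta=949/16

obs 1: x=-1 → posterior Inverse-Gamma(23/6, 27/4)
obs 2: x=-2 → posterior Inverse-Gamma(13/3, 35/4)
obs 3: x=5/4 → posterior Inverse-Gamma(29/6, 721/32)
obs 4: x=-3/2 → posterior Inverse-Gamma(16/3, 821/32)
obs 5: x=-7/2 → posterior Inverse-Gamma(35/6, 825/32)
obs 6: x=-7/2 → posterior Inverse-Gamma(19/3, 829/32)
obs 7: x=5/4 → posterior Inverse-Gamma(41/6, 635/16)
obs 8: x=-5 → posterior Inverse-Gamma(22/3, 643/16)
obs 9: x=2 → posterior Inverse-Gamma(47/6, 931/16)
obs 10: x=-5/2 → posterior Inverse-Gamma(25/3, 949/16)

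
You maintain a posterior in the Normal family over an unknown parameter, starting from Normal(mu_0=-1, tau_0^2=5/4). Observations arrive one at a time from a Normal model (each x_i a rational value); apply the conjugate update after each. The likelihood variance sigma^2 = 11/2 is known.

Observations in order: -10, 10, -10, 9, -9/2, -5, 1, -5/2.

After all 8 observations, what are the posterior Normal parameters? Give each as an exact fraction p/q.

mu_0=-41/31, tau_0^2=55/124

obs 1: x=-10 → posterior Normal(-8/3, 55/54)
obs 2: x=10 → posterior Normal(-11/16, 55/64)
obs 3: x=-10 → posterior Normal(-72/37, 55/74)
obs 4: x=9 → posterior Normal(-9/14, 55/84)
obs 5: x=-9/2 → posterior Normal(-99/94, 55/94)
obs 6: x=-5 → posterior Normal(-149/104, 55/104)
obs 7: x=1 → posterior Normal(-139/114, 55/114)
obs 8: x=-5/2 → posterior Normal(-41/31, 55/124)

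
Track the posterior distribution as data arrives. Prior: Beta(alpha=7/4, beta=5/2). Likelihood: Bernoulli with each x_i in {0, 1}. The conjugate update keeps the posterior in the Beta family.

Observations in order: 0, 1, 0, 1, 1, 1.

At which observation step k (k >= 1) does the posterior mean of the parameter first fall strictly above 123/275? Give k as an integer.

obs 1: x=0 → posterior Beta(7/4, 7/2)
obs 2: x=1 → posterior Beta(11/4, 7/2)
obs 3: x=0 → posterior Beta(11/4, 9/2)
obs 4: x=1 → posterior Beta(15/4, 9/2)
obs 5: x=1 → posterior Beta(19/4, 9/2)
obs 6: x=1 → posterior Beta(23/4, 9/2)

k = 4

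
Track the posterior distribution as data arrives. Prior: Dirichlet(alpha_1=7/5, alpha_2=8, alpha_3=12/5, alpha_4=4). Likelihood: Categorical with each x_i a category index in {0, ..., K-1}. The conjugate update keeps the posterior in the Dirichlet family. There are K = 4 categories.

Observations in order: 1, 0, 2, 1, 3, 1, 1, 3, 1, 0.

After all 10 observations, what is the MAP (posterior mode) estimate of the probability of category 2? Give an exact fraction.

12/109

obs 1: x=1 → posterior Dirichlet(7/5, 9, 12/5, 4)
obs 2: x=0 → posterior Dirichlet(12/5, 9, 12/5, 4)
obs 3: x=2 → posterior Dirichlet(12/5, 9, 17/5, 4)
obs 4: x=1 → posterior Dirichlet(12/5, 10, 17/5, 4)
obs 5: x=3 → posterior Dirichlet(12/5, 10, 17/5, 5)
obs 6: x=1 → posterior Dirichlet(12/5, 11, 17/5, 5)
obs 7: x=1 → posterior Dirichlet(12/5, 12, 17/5, 5)
obs 8: x=3 → posterior Dirichlet(12/5, 12, 17/5, 6)
obs 9: x=1 → posterior Dirichlet(12/5, 13, 17/5, 6)
obs 10: x=0 → posterior Dirichlet(17/5, 13, 17/5, 6)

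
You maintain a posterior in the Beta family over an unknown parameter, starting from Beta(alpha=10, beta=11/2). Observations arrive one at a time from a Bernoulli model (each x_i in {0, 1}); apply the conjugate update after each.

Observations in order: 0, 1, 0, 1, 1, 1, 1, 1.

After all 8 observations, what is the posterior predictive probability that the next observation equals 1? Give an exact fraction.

32/47

obs 1: x=0 → posterior Beta(10, 13/2)
obs 2: x=1 → posterior Beta(11, 13/2)
obs 3: x=0 → posterior Beta(11, 15/2)
obs 4: x=1 → posterior Beta(12, 15/2)
obs 5: x=1 → posterior Beta(13, 15/2)
obs 6: x=1 → posterior Beta(14, 15/2)
obs 7: x=1 → posterior Beta(15, 15/2)
obs 8: x=1 → posterior Beta(16, 15/2)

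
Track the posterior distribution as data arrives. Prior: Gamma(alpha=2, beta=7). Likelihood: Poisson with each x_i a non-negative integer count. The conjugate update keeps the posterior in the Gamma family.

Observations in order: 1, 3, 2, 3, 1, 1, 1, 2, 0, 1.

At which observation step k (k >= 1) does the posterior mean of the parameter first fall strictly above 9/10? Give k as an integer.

obs 1: x=1 → posterior Gamma(3, 8)
obs 2: x=3 → posterior Gamma(6, 9)
obs 3: x=2 → posterior Gamma(8, 10)
obs 4: x=3 → posterior Gamma(11, 11)
obs 5: x=1 → posterior Gamma(12, 12)
obs 6: x=1 → posterior Gamma(13, 13)
obs 7: x=1 → posterior Gamma(14, 14)
obs 8: x=2 → posterior Gamma(16, 15)
obs 9: x=0 → posterior Gamma(16, 16)
obs 10: x=1 → posterior Gamma(17, 17)

k = 4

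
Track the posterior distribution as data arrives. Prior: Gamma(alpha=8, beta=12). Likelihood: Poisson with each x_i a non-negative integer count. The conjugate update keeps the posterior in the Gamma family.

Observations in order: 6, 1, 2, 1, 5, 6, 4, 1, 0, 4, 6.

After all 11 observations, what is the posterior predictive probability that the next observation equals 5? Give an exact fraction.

obs 1: x=6 → posterior Gamma(14, 13)
obs 2: x=1 → posterior Gamma(15, 14)
obs 3: x=2 → posterior Gamma(17, 15)
obs 4: x=1 → posterior Gamma(18, 16)
obs 5: x=5 → posterior Gamma(23, 17)
obs 6: x=6 → posterior Gamma(29, 18)
obs 7: x=4 → posterior Gamma(33, 19)
obs 8: x=1 → posterior Gamma(34, 20)
obs 9: x=0 → posterior Gamma(34, 21)
obs 10: x=4 → posterior Gamma(38, 22)
obs 11: x=6 → posterior Gamma(44, 23)

9800385608370076843112293023764326682724352671368315051838051731/296475187075071814968022598938529014990870983212663853491416989696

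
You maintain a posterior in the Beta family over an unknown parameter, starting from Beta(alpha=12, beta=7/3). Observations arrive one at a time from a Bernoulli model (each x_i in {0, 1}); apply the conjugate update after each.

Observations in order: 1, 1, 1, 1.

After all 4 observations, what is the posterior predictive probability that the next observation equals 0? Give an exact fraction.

7/55

obs 1: x=1 → posterior Beta(13, 7/3)
obs 2: x=1 → posterior Beta(14, 7/3)
obs 3: x=1 → posterior Beta(15, 7/3)
obs 4: x=1 → posterior Beta(16, 7/3)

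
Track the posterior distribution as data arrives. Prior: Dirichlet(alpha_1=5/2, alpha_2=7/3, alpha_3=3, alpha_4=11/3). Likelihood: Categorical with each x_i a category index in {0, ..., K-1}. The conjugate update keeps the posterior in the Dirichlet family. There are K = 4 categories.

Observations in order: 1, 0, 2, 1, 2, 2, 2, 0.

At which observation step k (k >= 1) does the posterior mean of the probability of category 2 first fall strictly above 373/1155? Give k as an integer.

k = 6

obs 1: x=1 → posterior Dirichlet(5/2, 10/3, 3, 11/3)
obs 2: x=0 → posterior Dirichlet(7/2, 10/3, 3, 11/3)
obs 3: x=2 → posterior Dirichlet(7/2, 10/3, 4, 11/3)
obs 4: x=1 → posterior Dirichlet(7/2, 13/3, 4, 11/3)
obs 5: x=2 → posterior Dirichlet(7/2, 13/3, 5, 11/3)
obs 6: x=2 → posterior Dirichlet(7/2, 13/3, 6, 11/3)
obs 7: x=2 → posterior Dirichlet(7/2, 13/3, 7, 11/3)
obs 8: x=0 → posterior Dirichlet(9/2, 13/3, 7, 11/3)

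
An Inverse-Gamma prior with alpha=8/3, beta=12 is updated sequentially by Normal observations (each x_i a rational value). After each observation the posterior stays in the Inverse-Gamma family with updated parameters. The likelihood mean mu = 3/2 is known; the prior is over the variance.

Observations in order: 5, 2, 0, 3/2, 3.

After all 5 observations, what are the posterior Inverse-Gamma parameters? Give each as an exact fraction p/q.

alpha=31/6, beta=41/2

obs 1: x=5 → posterior Inverse-Gamma(19/6, 145/8)
obs 2: x=2 → posterior Inverse-Gamma(11/3, 73/4)
obs 3: x=0 → posterior Inverse-Gamma(25/6, 155/8)
obs 4: x=3/2 → posterior Inverse-Gamma(14/3, 155/8)
obs 5: x=3 → posterior Inverse-Gamma(31/6, 41/2)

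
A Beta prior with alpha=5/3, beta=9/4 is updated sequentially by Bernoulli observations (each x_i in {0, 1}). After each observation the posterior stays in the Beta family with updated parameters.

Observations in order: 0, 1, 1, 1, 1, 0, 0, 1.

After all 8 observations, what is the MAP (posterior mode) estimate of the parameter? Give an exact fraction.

obs 1: x=0 → posterior Beta(5/3, 13/4)
obs 2: x=1 → posterior Beta(8/3, 13/4)
obs 3: x=1 → posterior Beta(11/3, 13/4)
obs 4: x=1 → posterior Beta(14/3, 13/4)
obs 5: x=1 → posterior Beta(17/3, 13/4)
obs 6: x=0 → posterior Beta(17/3, 17/4)
obs 7: x=0 → posterior Beta(17/3, 21/4)
obs 8: x=1 → posterior Beta(20/3, 21/4)

4/7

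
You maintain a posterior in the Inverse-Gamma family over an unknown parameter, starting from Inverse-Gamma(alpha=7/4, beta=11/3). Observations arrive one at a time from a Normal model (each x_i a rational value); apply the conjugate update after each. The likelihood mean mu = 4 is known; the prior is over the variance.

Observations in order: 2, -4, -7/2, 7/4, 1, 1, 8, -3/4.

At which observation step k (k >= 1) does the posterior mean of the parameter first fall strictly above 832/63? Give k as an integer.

obs 1: x=2 → posterior Inverse-Gamma(9/4, 17/3)
obs 2: x=-4 → posterior Inverse-Gamma(11/4, 113/3)
obs 3: x=-7/2 → posterior Inverse-Gamma(13/4, 1579/24)
obs 4: x=7/4 → posterior Inverse-Gamma(15/4, 6559/96)
obs 5: x=1 → posterior Inverse-Gamma(17/4, 6991/96)
obs 6: x=1 → posterior Inverse-Gamma(19/4, 7423/96)
obs 7: x=8 → posterior Inverse-Gamma(21/4, 8191/96)
obs 8: x=-3/4 → posterior Inverse-Gamma(23/4, 4637/48)

k = 2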